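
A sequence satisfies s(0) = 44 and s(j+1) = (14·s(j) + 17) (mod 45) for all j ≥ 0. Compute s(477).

33

Listing terms: s(0) = 44,  s(1) = 3,  s(2) = 14,  s(3) = 33,  s(4) = 29,  s(5) = 18,  s(6) = 44.
Since s(6) = s(0) = 44, the sequence is periodic with period 6.
(477 - 0) mod 6 = 3, so s(477) = s(3) = 33.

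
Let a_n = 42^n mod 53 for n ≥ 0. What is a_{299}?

1

Computing terms: a_0 = 1,  a_1 = 42,  a_2 = 15,  a_3 = 47,  a_4 = 13,  a_5 = 16,  a_6 = 36,  a_7 = 28,  a_8 = 10,  a_9 = 49,  a_{10} = 44,  a_{11} = 46,  a_{12} = 24,  a_{13} = 1.
The sequence repeats with period 13.
So a_{299} = a_{0 + ((299-0) mod 13)} = a_0 = 1.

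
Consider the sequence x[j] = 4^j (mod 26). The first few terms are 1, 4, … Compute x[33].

Listing terms: x[0] = 1, x[1] = 4, x[2] = 16, x[3] = 12, x[4] = 22, x[5] = 10, x[6] = 14, x[7] = 4.
Since x[7] = x[1] = 4, the sequence is eventually periodic: after a pre-period of length 1 it cycles with period 6.
For j ≥ 1, x[j] depends only on (j - 1) mod 6. (33 - 1) mod 6 = 2, so x[33] = x[3] = 12.

12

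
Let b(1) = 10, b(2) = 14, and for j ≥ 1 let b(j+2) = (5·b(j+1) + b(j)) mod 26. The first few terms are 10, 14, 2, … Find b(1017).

We have b(1) = 10,  b(2) = 14,  b(3) = 2,  b(4) = 24,  b(5) = 18,  b(6) = 10,  b(7) = 16,  b(8) = 12,  b(9) = 24,  b(10) = 2,  b(11) = 8,  b(12) = 16,  b(13) = 10,  b(14) = 14.
Since (b(13), b(14)) = (b(1), b(2)) = (10, 14) (two consecutive terms determine the rest), the sequence is periodic with period 12.
(1017 - 1) mod 12 = 8, so b(1017) = b(9) = 24.

24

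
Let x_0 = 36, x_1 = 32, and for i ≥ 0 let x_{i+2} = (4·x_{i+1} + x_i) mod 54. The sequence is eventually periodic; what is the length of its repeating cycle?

x_0 = 36, x_1 = 32, x_2 = 2, x_3 = 40, x_4 = 0, x_5 = 40, x_6 = 52, x_7 = 32, x_8 = 18, x_9 = 50, x_{10} = 2, x_{11} = 4, x_{12} = 18, x_{13} = 22, x_{14} = 52, x_{15} = 14, x_{16} = 0, x_{17} = 14, x_{18} = 2, x_{19} = 22, x_{20} = 36, x_{21} = 4, x_{22} = 52, x_{23} = 50, x_{24} = 36, x_{25} = 32.
Since (x_{24}, x_{25}) = (x_0, x_1) = (36, 32) (two consecutive terms determine the rest), the sequence is periodic with period 24.

24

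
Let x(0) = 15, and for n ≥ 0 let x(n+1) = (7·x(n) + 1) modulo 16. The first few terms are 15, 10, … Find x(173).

x(0) = 15, x(1) = 10, x(2) = 7, x(3) = 2, x(4) = 15.
Since x(4) = x(0) = 15, the sequence is periodic with period 4.
(173 - 0) mod 4 = 1, so x(173) = x(1) = 10.

10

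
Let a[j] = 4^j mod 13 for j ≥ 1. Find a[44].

Computing terms: a[1] = 4,  a[2] = 3,  a[3] = 12,  a[4] = 9,  a[5] = 10,  a[6] = 1,  a[7] = 4.
The sequence repeats with period 6.
(44 - 1) mod 6 = 1, so a[44] = a[2] = 3.

3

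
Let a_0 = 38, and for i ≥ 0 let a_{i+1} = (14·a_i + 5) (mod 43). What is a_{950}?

39

We have a_0 = 38; a_1 = 21; a_2 = 41; a_3 = 20; a_4 = 27; a_5 = 39; a_6 = 35; a_7 = 22; a_8 = 12; a_9 = 1; a_{10} = 19; a_{11} = 13; a_{12} = 15; a_{13} = 0; a_{14} = 5; a_{15} = 32; a_{16} = 23; a_{17} = 26; a_{18} = 25; a_{19} = 11; a_{20} = 30; a_{21} = 38.
The sequence repeats with period 21.
(950 - 0) mod 21 = 5, so a_{950} = a_5 = 39.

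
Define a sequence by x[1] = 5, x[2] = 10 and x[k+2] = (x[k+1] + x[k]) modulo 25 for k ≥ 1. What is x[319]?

0

x[1] = 5, x[2] = 10, x[3] = 15, x[4] = 0, x[5] = 15, x[6] = 15, x[7] = 5, x[8] = 20, x[9] = 0, x[10] = 20, x[11] = 20, x[12] = 15, x[13] = 10, x[14] = 0, x[15] = 10, x[16] = 10, x[17] = 20, x[18] = 5, x[19] = 0, x[20] = 5, x[21] = 5, x[22] = 10.
Since (x[21], x[22]) = (x[1], x[2]) = (5, 10) (two consecutive terms determine the rest), the sequence is periodic with period 20.
(319 - 1) mod 20 = 18, so x[319] = x[19] = 0.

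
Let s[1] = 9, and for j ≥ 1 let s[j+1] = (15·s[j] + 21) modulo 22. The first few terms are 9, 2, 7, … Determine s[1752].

2

Computing terms: s[1] = 9, s[2] = 2, s[3] = 7, s[4] = 16, s[5] = 19, s[6] = 20, s[7] = 13, s[8] = 18, s[9] = 5, s[10] = 8, s[11] = 9.
The sequence repeats with period 10.
So s[1752] = s[1 + ((1752-1) mod 10)] = s[2] = 2.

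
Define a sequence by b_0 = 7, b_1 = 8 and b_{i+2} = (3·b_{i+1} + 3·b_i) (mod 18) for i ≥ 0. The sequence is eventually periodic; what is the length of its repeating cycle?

Computing terms: b_0 = 7; b_1 = 8; b_2 = 9; b_3 = 15; b_4 = 0; b_5 = 9; b_6 = 9; b_7 = 0; b_8 = 9.
Since (b_7, b_8) = (b_4, b_5) = (0, 9) (two consecutive terms determine the rest), the sequence is eventually periodic: after a pre-period of length 4 it cycles with period 3.

3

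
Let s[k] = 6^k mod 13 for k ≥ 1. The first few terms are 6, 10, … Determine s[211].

We have s[1] = 6; s[2] = 10; s[3] = 8; s[4] = 9; s[5] = 2; s[6] = 12; s[7] = 7; s[8] = 3; s[9] = 5; s[10] = 4; s[11] = 11; s[12] = 1; s[13] = 6.
Since s[13] = s[1] = 6, the sequence is periodic with period 12.
(211 - 1) mod 12 = 6, so s[211] = s[7] = 7.

7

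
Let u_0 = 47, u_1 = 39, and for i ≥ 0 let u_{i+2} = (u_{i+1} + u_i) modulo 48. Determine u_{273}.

We have u_0 = 47,  u_1 = 39,  u_2 = 38,  u_3 = 29,  u_4 = 19,  u_5 = 0,  u_6 = 19,  u_7 = 19,  u_8 = 38,  u_9 = 9,  u_{10} = 47,  u_{11} = 8,  u_{12} = 7,  u_{13} = 15,  u_{14} = 22,  u_{15} = 37,  u_{16} = 11,  u_{17} = 0,  u_{18} = 11,  u_{19} = 11,  u_{20} = 22,  u_{21} = 33,  u_{22} = 7,  u_{23} = 40,  u_{24} = 47,  u_{25} = 39.
The sequence repeats with period 24.
(273 - 0) mod 24 = 9, so u_{273} = u_9 = 9.

9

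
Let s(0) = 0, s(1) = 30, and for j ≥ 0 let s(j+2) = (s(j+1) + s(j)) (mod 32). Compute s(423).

Listing terms: s(0) = 0; s(1) = 30; s(2) = 30; s(3) = 28; s(4) = 26; s(5) = 22; s(6) = 16; s(7) = 6; s(8) = 22; s(9) = 28; s(10) = 18; s(11) = 14; s(12) = 0; s(13) = 14; s(14) = 14; s(15) = 28; s(16) = 10; s(17) = 6; s(18) = 16; s(19) = 22; s(20) = 6; s(21) = 28; s(22) = 2; s(23) = 30; s(24) = 0; s(25) = 30.
The sequence repeats with period 24.
So s(423) = s(0 + ((423-0) mod 24)) = s(15) = 28.

28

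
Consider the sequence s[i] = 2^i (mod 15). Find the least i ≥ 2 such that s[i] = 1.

s[1] = 2, s[2] = 4, s[3] = 8, s[4] = 1, s[5] = 2.
Since s[5] = s[1] = 2, the sequence is periodic with period 4.
The value 1 first appears (with i ≥ 2) at s[4].

4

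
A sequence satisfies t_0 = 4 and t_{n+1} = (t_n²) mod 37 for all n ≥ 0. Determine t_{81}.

Computing terms: t_0 = 4,  t_1 = 16,  t_2 = 34,  t_3 = 9,  t_4 = 7,  t_5 = 12,  t_6 = 33,  t_7 = 16.
Since t_7 = t_1 = 16, the sequence is eventually periodic: after a pre-period of length 1 it cycles with period 6.
For n ≥ 1, t_n depends only on (n - 1) mod 6. (81 - 1) mod 6 = 2, so t_{81} = t_3 = 9.

9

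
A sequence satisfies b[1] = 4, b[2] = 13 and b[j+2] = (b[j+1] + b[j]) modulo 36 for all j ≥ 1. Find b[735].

Computing terms: b[1] = 4, b[2] = 13, b[3] = 17, b[4] = 30, b[5] = 11, b[6] = 5, b[7] = 16, b[8] = 21, b[9] = 1, b[10] = 22, b[11] = 23, b[12] = 9, b[13] = 32, b[14] = 5, b[15] = 1, b[16] = 6, b[17] = 7, b[18] = 13, b[19] = 20, b[20] = 33, b[21] = 17, b[22] = 14, b[23] = 31, b[24] = 9, b[25] = 4, b[26] = 13.
The sequence repeats with period 24.
(735 - 1) mod 24 = 14, so b[735] = b[15] = 1.

1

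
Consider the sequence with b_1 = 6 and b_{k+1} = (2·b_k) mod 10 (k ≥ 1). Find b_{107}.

4

We have b_1 = 6; b_2 = 2; b_3 = 4; b_4 = 8; b_5 = 6.
Since b_5 = b_1 = 6, the sequence is periodic with period 4.
So b_{107} = b_{1 + ((107-1) mod 4)} = b_3 = 4.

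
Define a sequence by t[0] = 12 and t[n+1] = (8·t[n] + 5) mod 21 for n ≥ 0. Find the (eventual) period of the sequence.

We have t[0] = 12, t[1] = 17, t[2] = 15, t[3] = 20, t[4] = 18, t[5] = 2, t[6] = 0, t[7] = 5, t[8] = 3, t[9] = 8, t[10] = 6, t[11] = 11, t[12] = 9, t[13] = 14, t[14] = 12.
The sequence repeats with period 14.

14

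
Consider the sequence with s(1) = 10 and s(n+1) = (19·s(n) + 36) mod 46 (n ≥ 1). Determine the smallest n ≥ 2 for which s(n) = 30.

Computing terms: s(1) = 10,  s(2) = 42,  s(3) = 6,  s(4) = 12,  s(5) = 34,  s(6) = 38,  s(7) = 22,  s(8) = 40,  s(9) = 14,  s(10) = 26,  s(11) = 24,  s(12) = 32,  s(13) = 0,  s(14) = 36,  s(15) = 30,  s(16) = 8,  s(17) = 4,  s(18) = 20,  s(19) = 2,  s(20) = 28,  s(21) = 16,  s(22) = 18,  s(23) = 10.
The sequence repeats with period 22.
The value 30 first appears (with n ≥ 2) at s(15).

15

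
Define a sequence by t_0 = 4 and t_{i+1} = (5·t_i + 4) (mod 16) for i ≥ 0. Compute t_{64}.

We have t_0 = 4,  t_1 = 8,  t_2 = 12,  t_3 = 0,  t_4 = 4.
Since t_4 = t_0 = 4, the sequence is periodic with period 4.
(64 - 0) mod 4 = 0, so t_{64} = t_0 = 4.

4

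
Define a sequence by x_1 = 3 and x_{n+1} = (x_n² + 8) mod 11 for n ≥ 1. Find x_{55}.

x_1 = 3,  x_2 = 6,  x_3 = 0,  x_4 = 8,  x_5 = 6.
Since x_5 = x_2 = 6, the sequence is eventually periodic: after a pre-period of length 1 it cycles with period 3.
For n ≥ 2, x_n depends only on (n - 2) mod 3. (55 - 2) mod 3 = 2, so x_{55} = x_4 = 8.

8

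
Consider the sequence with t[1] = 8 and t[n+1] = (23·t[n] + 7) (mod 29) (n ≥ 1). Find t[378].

24

Listing terms: t[1] = 8,  t[2] = 17,  t[3] = 21,  t[4] = 26,  t[5] = 25,  t[6] = 2,  t[7] = 24,  t[8] = 8.
The sequence repeats with period 7.
So t[378] = t[1 + ((378-1) mod 7)] = t[7] = 24.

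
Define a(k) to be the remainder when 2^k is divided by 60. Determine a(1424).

Computing terms: a(0) = 1, a(1) = 2, a(2) = 4, a(3) = 8, a(4) = 16, a(5) = 32, a(6) = 4.
Since a(6) = a(2) = 4, the sequence is eventually periodic: after a pre-period of length 2 it cycles with period 4.
For k ≥ 2, a(k) depends only on (k - 2) mod 4. (1424 - 2) mod 4 = 2, so a(1424) = a(4) = 16.

16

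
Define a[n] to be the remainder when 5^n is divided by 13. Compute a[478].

12

a[1] = 5, a[2] = 12, a[3] = 8, a[4] = 1, a[5] = 5.
The sequence repeats with period 4.
So a[478] = a[1 + ((478-1) mod 4)] = a[2] = 12.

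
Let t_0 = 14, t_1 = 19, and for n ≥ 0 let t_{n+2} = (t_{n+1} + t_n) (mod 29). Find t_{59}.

We have t_0 = 14, t_1 = 19, t_2 = 4, t_3 = 23, t_4 = 27, t_5 = 21, t_6 = 19, t_7 = 11, t_8 = 1, t_9 = 12, t_{10} = 13, t_{11} = 25, t_{12} = 9, t_{13} = 5, t_{14} = 14, t_{15} = 19.
Since (t_{14}, t_{15}) = (t_0, t_1) = (14, 19) (two consecutive terms determine the rest), the sequence is periodic with period 14.
(59 - 0) mod 14 = 3, so t_{59} = t_3 = 23.

23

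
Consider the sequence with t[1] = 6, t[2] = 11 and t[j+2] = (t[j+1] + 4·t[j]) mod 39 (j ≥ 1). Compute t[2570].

Listing terms: t[1] = 6; t[2] = 11; t[3] = 35; t[4] = 1; t[5] = 24; t[6] = 28; t[7] = 7; t[8] = 2; t[9] = 30; t[10] = 38; t[11] = 2; t[12] = 37; t[13] = 6; t[14] = 37; t[15] = 22; t[16] = 14; t[17] = 24; t[18] = 2; t[19] = 20; t[20] = 28; t[21] = 30; t[22] = 25; t[23] = 28; t[24] = 11; t[25] = 6; t[26] = 11.
The sequence repeats with period 24.
(2570 - 1) mod 24 = 1, so t[2570] = t[2] = 11.

11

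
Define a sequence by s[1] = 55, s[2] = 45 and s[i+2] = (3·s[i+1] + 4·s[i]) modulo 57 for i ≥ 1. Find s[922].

48

Computing terms: s[1] = 55; s[2] = 45; s[3] = 13; s[4] = 48; s[5] = 25; s[6] = 39; s[7] = 46; s[8] = 9; s[9] = 40; s[10] = 42; s[11] = 1; s[12] = 0; s[13] = 4; s[14] = 12; s[15] = 52; s[16] = 33; s[17] = 22; s[18] = 27; s[19] = 55; s[20] = 45.
The sequence repeats with period 18.
(922 - 1) mod 18 = 3, so s[922] = s[4] = 48.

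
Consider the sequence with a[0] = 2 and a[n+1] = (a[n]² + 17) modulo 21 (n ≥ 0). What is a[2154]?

5

Listing terms: a[0] = 2, a[1] = 0, a[2] = 17, a[3] = 12, a[4] = 14, a[5] = 3, a[6] = 5, a[7] = 0.
Since a[7] = a[1] = 0, the sequence is eventually periodic: after a pre-period of length 1 it cycles with period 6.
For n ≥ 1, a[n] depends only on (n - 1) mod 6. (2154 - 1) mod 6 = 5, so a[2154] = a[6] = 5.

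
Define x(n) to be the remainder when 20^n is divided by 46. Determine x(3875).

x(1) = 20,  x(2) = 32,  x(3) = 42,  x(4) = 12,  x(5) = 10,  x(6) = 16,  x(7) = 44,  x(8) = 6,  x(9) = 28,  x(10) = 8,  x(11) = 22,  x(12) = 26,  x(13) = 14,  x(14) = 4,  x(15) = 34,  x(16) = 36,  x(17) = 30,  x(18) = 2,  x(19) = 40,  x(20) = 18,  x(21) = 38,  x(22) = 24,  x(23) = 20.
The sequence repeats with period 22.
(3875 - 1) mod 22 = 2, so x(3875) = x(3) = 42.

42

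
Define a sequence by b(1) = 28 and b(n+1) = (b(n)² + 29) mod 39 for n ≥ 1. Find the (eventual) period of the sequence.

10

We have b(1) = 28, b(2) = 33, b(3) = 26, b(4) = 3, b(5) = 38, b(6) = 30, b(7) = 32, b(8) = 0, b(9) = 29, b(10) = 12, b(11) = 17, b(12) = 6, b(13) = 26.
Since b(13) = b(3) = 26, the sequence is eventually periodic: after a pre-period of length 2 it cycles with period 10.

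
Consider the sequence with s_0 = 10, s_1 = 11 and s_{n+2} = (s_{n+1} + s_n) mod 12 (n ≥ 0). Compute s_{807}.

Computing terms: s_0 = 10, s_1 = 11, s_2 = 9, s_3 = 8, s_4 = 5, s_5 = 1, s_6 = 6, s_7 = 7, s_8 = 1, s_9 = 8, s_{10} = 9, s_{11} = 5, s_{12} = 2, s_{13} = 7, s_{14} = 9, s_{15} = 4, s_{16} = 1, s_{17} = 5, s_{18} = 6, s_{19} = 11, s_{20} = 5, s_{21} = 4, s_{22} = 9, s_{23} = 1, s_{24} = 10, s_{25} = 11.
Since (s_{24}, s_{25}) = (s_0, s_1) = (10, 11) (two consecutive terms determine the rest), the sequence is periodic with period 24.
So s_{807} = s_{0 + ((807-0) mod 24)} = s_{15} = 4.

4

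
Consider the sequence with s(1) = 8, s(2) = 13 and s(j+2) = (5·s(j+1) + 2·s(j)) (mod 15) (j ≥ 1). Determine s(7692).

Computing terms: s(1) = 8, s(2) = 13, s(3) = 6, s(4) = 11, s(5) = 7, s(6) = 12, s(7) = 14, s(8) = 4, s(9) = 3, s(10) = 8, s(11) = 1, s(12) = 6, s(13) = 2, s(14) = 7, s(15) = 9, s(16) = 14, s(17) = 13, s(18) = 3, s(19) = 11, s(20) = 1, s(21) = 12, s(22) = 2, s(23) = 4, s(24) = 9, s(25) = 8, s(26) = 13.
Since (s(25), s(26)) = (s(1), s(2)) = (8, 13) (two consecutive terms determine the rest), the sequence is periodic with period 24.
So s(7692) = s(1 + ((7692-1) mod 24)) = s(12) = 6.

6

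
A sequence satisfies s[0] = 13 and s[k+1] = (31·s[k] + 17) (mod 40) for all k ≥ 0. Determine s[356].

5

Computing terms: s[0] = 13; s[1] = 20; s[2] = 37; s[3] = 4; s[4] = 21; s[5] = 28; s[6] = 5; s[7] = 12; s[8] = 29; s[9] = 36; s[10] = 13.
The sequence repeats with period 10.
So s[356] = s[0 + ((356-0) mod 10)] = s[6] = 5.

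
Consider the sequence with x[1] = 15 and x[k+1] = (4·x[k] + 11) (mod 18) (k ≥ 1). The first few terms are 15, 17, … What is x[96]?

13

Listing terms: x[1] = 15,  x[2] = 17,  x[3] = 7,  x[4] = 3,  x[5] = 5,  x[6] = 13,  x[7] = 9,  x[8] = 11,  x[9] = 1,  x[10] = 15.
Since x[10] = x[1] = 15, the sequence is periodic with period 9.
So x[96] = x[1 + ((96-1) mod 9)] = x[6] = 13.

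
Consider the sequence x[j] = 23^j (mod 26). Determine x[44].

We have x[0] = 1; x[1] = 23; x[2] = 9; x[3] = 25; x[4] = 3; x[5] = 17; x[6] = 1.
The sequence repeats with period 6.
So x[44] = x[0 + ((44-0) mod 6)] = x[2] = 9.

9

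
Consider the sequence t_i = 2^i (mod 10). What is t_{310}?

Computing terms: t_0 = 1; t_1 = 2; t_2 = 4; t_3 = 8; t_4 = 6; t_5 = 2.
Since t_5 = t_1 = 2, the sequence is eventually periodic: after a pre-period of length 1 it cycles with period 4.
For i ≥ 1, t_i depends only on (i - 1) mod 4. (310 - 1) mod 4 = 1, so t_{310} = t_2 = 4.

4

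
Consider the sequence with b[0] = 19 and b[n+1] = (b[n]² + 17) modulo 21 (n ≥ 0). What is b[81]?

12

Listing terms: b[0] = 19,  b[1] = 0,  b[2] = 17,  b[3] = 12,  b[4] = 14,  b[5] = 3,  b[6] = 5,  b[7] = 0.
Since b[7] = b[1] = 0, the sequence is eventually periodic: after a pre-period of length 1 it cycles with period 6.
For n ≥ 1, b[n] depends only on (n - 1) mod 6. (81 - 1) mod 6 = 2, so b[81] = b[3] = 12.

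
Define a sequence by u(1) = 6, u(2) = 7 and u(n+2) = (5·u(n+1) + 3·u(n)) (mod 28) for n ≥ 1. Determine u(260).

Listing terms: u(1) = 6,  u(2) = 7,  u(3) = 25,  u(4) = 6,  u(5) = 21,  u(6) = 11,  u(7) = 6,  u(8) = 7.
Since (u(7), u(8)) = (u(1), u(2)) = (6, 7) (two consecutive terms determine the rest), the sequence is periodic with period 6.
(260 - 1) mod 6 = 1, so u(260) = u(2) = 7.

7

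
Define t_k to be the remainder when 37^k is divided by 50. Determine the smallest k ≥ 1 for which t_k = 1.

We have t_0 = 1,  t_1 = 37,  t_2 = 19,  t_3 = 3,  t_4 = 11,  t_5 = 7,  t_6 = 9,  t_7 = 33,  t_8 = 21,  t_9 = 27,  t_{10} = 49,  t_{11} = 13,  t_{12} = 31,  t_{13} = 47,  t_{14} = 39,  t_{15} = 43,  t_{16} = 41,  t_{17} = 17,  t_{18} = 29,  t_{19} = 23,  t_{20} = 1.
Since t_{20} = t_0 = 1, the sequence is periodic with period 20.
The value 1 next appears (with k ≥ 1) at t_{20}.

20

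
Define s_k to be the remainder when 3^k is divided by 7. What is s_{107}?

5

s_0 = 1, s_1 = 3, s_2 = 2, s_3 = 6, s_4 = 4, s_5 = 5, s_6 = 1.
Since s_6 = s_0 = 1, the sequence is periodic with period 6.
So s_{107} = s_{0 + ((107-0) mod 6)} = s_5 = 5.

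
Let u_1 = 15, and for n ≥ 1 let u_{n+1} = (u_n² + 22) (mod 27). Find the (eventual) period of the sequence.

9

Computing terms: u_1 = 15, u_2 = 4, u_3 = 11, u_4 = 8, u_5 = 5, u_6 = 20, u_7 = 17, u_8 = 14, u_9 = 2, u_{10} = 26, u_{11} = 23, u_{12} = 11.
Since u_{12} = u_3 = 11, the sequence is eventually periodic: after a pre-period of length 2 it cycles with period 9.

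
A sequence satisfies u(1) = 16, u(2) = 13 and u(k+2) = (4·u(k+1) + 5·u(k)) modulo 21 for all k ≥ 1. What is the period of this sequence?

6

We have u(1) = 16; u(2) = 13; u(3) = 6; u(4) = 5; u(5) = 8; u(6) = 15; u(7) = 16; u(8) = 13.
The sequence repeats with period 6.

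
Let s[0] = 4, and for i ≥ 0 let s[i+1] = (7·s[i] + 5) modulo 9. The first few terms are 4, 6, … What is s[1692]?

s[0] = 4, s[1] = 6, s[2] = 2, s[3] = 1, s[4] = 3, s[5] = 8, s[6] = 7, s[7] = 0, s[8] = 5, s[9] = 4.
The sequence repeats with period 9.
So s[1692] = s[0 + ((1692-0) mod 9)] = s[0] = 4.

4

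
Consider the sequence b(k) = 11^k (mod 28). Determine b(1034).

We have b(0) = 1; b(1) = 11; b(2) = 9; b(3) = 15; b(4) = 25; b(5) = 23; b(6) = 1.
The sequence repeats with period 6.
So b(1034) = b(0 + ((1034-0) mod 6)) = b(2) = 9.

9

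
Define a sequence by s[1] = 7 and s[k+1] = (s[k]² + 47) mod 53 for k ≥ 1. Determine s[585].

48

Computing terms: s[1] = 7, s[2] = 43, s[3] = 41, s[4] = 32, s[5] = 11, s[6] = 9, s[7] = 22, s[8] = 1, s[9] = 48, s[10] = 19, s[11] = 37, s[12] = 38, s[13] = 7.
Since s[13] = s[1] = 7, the sequence is periodic with period 12.
(585 - 1) mod 12 = 8, so s[585] = s[9] = 48.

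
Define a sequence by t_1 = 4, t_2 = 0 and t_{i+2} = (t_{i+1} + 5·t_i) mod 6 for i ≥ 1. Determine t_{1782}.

Listing terms: t_1 = 4; t_2 = 0; t_3 = 2; t_4 = 2; t_5 = 0; t_6 = 4; t_7 = 4; t_8 = 0.
The sequence repeats with period 6.
(1782 - 1) mod 6 = 5, so t_{1782} = t_6 = 4.

4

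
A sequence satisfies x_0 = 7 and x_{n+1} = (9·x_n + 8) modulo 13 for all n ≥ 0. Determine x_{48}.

Computing terms: x_0 = 7; x_1 = 6; x_2 = 10; x_3 = 7.
The sequence repeats with period 3.
So x_{48} = x_{0 + ((48-0) mod 3)} = x_0 = 7.

7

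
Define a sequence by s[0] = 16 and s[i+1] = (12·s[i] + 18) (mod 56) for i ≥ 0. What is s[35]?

Computing terms: s[0] = 16; s[1] = 42; s[2] = 18; s[3] = 10; s[4] = 26; s[5] = 50; s[6] = 2; s[7] = 42.
Since s[7] = s[1] = 42, the sequence is eventually periodic: after a pre-period of length 1 it cycles with period 6.
For i ≥ 1, s[i] depends only on (i - 1) mod 6. (35 - 1) mod 6 = 4, so s[35] = s[5] = 50.

50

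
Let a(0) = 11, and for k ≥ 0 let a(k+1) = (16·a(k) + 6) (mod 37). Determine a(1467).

11

a(0) = 11; a(1) = 34; a(2) = 32; a(3) = 0; a(4) = 6; a(5) = 28; a(6) = 10; a(7) = 18; a(8) = 35; a(9) = 11.
Since a(9) = a(0) = 11, the sequence is periodic with period 9.
(1467 - 0) mod 9 = 0, so a(1467) = a(0) = 11.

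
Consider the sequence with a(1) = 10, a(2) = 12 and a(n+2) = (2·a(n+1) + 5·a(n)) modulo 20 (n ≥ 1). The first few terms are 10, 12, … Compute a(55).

14

We have a(1) = 10; a(2) = 12; a(3) = 14; a(4) = 8; a(5) = 6; a(6) = 12; a(7) = 14.
Since (a(6), a(7)) = (a(2), a(3)) = (12, 14) (two consecutive terms determine the rest), the sequence is eventually periodic: after a pre-period of length 1 it cycles with period 4.
For n ≥ 2, a(n) depends only on (n - 2) mod 4. (55 - 2) mod 4 = 1, so a(55) = a(3) = 14.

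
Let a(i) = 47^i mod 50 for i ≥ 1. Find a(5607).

Computing terms: a(1) = 47; a(2) = 9; a(3) = 23; a(4) = 31; a(5) = 7; a(6) = 29; a(7) = 13; a(8) = 11; a(9) = 17; a(10) = 49; a(11) = 3; a(12) = 41; a(13) = 27; a(14) = 19; a(15) = 43; a(16) = 21; a(17) = 37; a(18) = 39; a(19) = 33; a(20) = 1; a(21) = 47.
The sequence repeats with period 20.
So a(5607) = a(1 + ((5607-1) mod 20)) = a(7) = 13.

13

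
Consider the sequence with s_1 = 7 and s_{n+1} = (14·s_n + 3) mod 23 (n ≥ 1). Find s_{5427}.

4

Computing terms: s_1 = 7; s_2 = 9; s_3 = 14; s_4 = 15; s_5 = 6; s_6 = 18; s_7 = 2; s_8 = 8; s_9 = 0; s_{10} = 3; s_{11} = 22; s_{12} = 12; s_{13} = 10; s_{14} = 5; s_{15} = 4; s_{16} = 13; s_{17} = 1; s_{18} = 17; s_{19} = 11; s_{20} = 19; s_{21} = 16; s_{22} = 20; s_{23} = 7.
Since s_{23} = s_1 = 7, the sequence is periodic with period 22.
(5427 - 1) mod 22 = 14, so s_{5427} = s_{15} = 4.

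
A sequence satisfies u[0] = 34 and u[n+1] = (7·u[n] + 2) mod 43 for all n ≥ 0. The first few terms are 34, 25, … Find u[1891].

Computing terms: u[0] = 34, u[1] = 25, u[2] = 5, u[3] = 37, u[4] = 3, u[5] = 23, u[6] = 34.
The sequence repeats with period 6.
(1891 - 0) mod 6 = 1, so u[1891] = u[1] = 25.

25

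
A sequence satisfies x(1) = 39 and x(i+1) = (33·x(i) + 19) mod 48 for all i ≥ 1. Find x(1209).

Computing terms: x(1) = 39; x(2) = 10; x(3) = 13; x(4) = 16; x(5) = 19; x(6) = 22; x(7) = 25; x(8) = 28; x(9) = 31; x(10) = 34; x(11) = 37; x(12) = 40; x(13) = 43; x(14) = 46; x(15) = 1; x(16) = 4; x(17) = 7; x(18) = 10.
Since x(18) = x(2) = 10, the sequence is eventually periodic: after a pre-period of length 1 it cycles with period 16.
For i ≥ 2, x(i) depends only on (i - 2) mod 16. (1209 - 2) mod 16 = 7, so x(1209) = x(9) = 31.

31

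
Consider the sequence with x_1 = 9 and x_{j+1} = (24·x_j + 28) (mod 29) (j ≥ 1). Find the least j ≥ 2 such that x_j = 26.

Listing terms: x_1 = 9, x_2 = 12, x_3 = 26, x_4 = 14, x_5 = 16, x_6 = 6, x_7 = 27, x_8 = 9.
The sequence repeats with period 7.
The value 26 first appears (with j ≥ 2) at x_3.

3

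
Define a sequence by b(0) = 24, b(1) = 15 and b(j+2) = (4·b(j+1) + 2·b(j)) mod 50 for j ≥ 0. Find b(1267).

2

Computing terms: b(0) = 24; b(1) = 15; b(2) = 8; b(3) = 12; b(4) = 14; b(5) = 30; b(6) = 48; b(7) = 2; b(8) = 4; b(9) = 20; b(10) = 38; b(11) = 42; b(12) = 44; b(13) = 10; b(14) = 28; b(15) = 32; b(16) = 34; b(17) = 0; b(18) = 18; b(19) = 22; b(20) = 24; b(21) = 40; b(22) = 8; b(23) = 12.
Since (b(22), b(23)) = (b(2), b(3)) = (8, 12) (two consecutive terms determine the rest), the sequence is eventually periodic: after a pre-period of length 2 it cycles with period 20.
For j ≥ 2, b(j) depends only on (j - 2) mod 20. (1267 - 2) mod 20 = 5, so b(1267) = b(7) = 2.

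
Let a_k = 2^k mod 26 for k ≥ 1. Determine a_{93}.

18

We have a_1 = 2; a_2 = 4; a_3 = 8; a_4 = 16; a_5 = 6; a_6 = 12; a_7 = 24; a_8 = 22; a_9 = 18; a_{10} = 10; a_{11} = 20; a_{12} = 14; a_{13} = 2.
Since a_{13} = a_1 = 2, the sequence is periodic with period 12.
So a_{93} = a_{1 + ((93-1) mod 12)} = a_9 = 18.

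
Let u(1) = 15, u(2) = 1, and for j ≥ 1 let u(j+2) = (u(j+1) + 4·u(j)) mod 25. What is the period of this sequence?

u(1) = 15; u(2) = 1; u(3) = 11; u(4) = 15; u(5) = 9; u(6) = 19; u(7) = 5; u(8) = 6; u(9) = 1; u(10) = 0; u(11) = 4; u(12) = 4; u(13) = 20; u(14) = 11; u(15) = 16; u(16) = 10; u(17) = 24; u(18) = 14; u(19) = 10; u(20) = 16; u(21) = 6; u(22) = 20; u(23) = 19; u(24) = 24; u(25) = 0; u(26) = 21; u(27) = 21; u(28) = 5; u(29) = 14; u(30) = 9; u(31) = 15; u(32) = 1.
Since (u(31), u(32)) = (u(1), u(2)) = (15, 1) (two consecutive terms determine the rest), the sequence is periodic with period 30.

30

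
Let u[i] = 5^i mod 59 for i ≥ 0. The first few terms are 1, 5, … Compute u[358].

Computing terms: u[0] = 1; u[1] = 5; u[2] = 25; u[3] = 7; u[4] = 35; u[5] = 57; u[6] = 49; u[7] = 9; u[8] = 45; u[9] = 48; u[10] = 4; u[11] = 20; u[12] = 41; u[13] = 28; u[14] = 22; u[15] = 51; u[16] = 19; u[17] = 36; u[18] = 3; u[19] = 15; u[20] = 16; u[21] = 21; u[22] = 46; u[23] = 53; u[24] = 29; u[25] = 27; u[26] = 17; u[27] = 26; u[28] = 12; u[29] = 1.
Since u[29] = u[0] = 1, the sequence is periodic with period 29.
(358 - 0) mod 29 = 10, so u[358] = u[10] = 4.

4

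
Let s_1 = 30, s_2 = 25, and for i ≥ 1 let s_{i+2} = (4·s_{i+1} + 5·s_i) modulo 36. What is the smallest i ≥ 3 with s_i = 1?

Computing terms: s_1 = 30,  s_2 = 25,  s_3 = 34,  s_4 = 9,  s_5 = 26,  s_6 = 5,  s_7 = 6,  s_8 = 13,  s_9 = 10,  s_{10} = 33,  s_{11} = 2,  s_{12} = 29,  s_{13} = 18,  s_{14} = 1,  s_{15} = 22,  s_{16} = 21,  s_{17} = 14,  s_{18} = 17,  s_{19} = 30,  s_{20} = 25.
Since (s_{19}, s_{20}) = (s_1, s_2) = (30, 25) (two consecutive terms determine the rest), the sequence is periodic with period 18.
The value 1 first appears (with i ≥ 3) at s_{14}.

14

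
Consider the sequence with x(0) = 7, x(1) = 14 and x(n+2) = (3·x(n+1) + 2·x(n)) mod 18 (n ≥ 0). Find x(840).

16

Listing terms: x(0) = 7; x(1) = 14; x(2) = 2; x(3) = 16; x(4) = 16; x(5) = 8; x(6) = 2; x(7) = 4; x(8) = 16; x(9) = 2; x(10) = 2; x(11) = 10; x(12) = 16; x(13) = 14; x(14) = 2.
Since (x(13), x(14)) = (x(1), x(2)) = (14, 2) (two consecutive terms determine the rest), the sequence is eventually periodic: after a pre-period of length 1 it cycles with period 12.
For n ≥ 1, x(n) depends only on (n - 1) mod 12. (840 - 1) mod 12 = 11, so x(840) = x(12) = 16.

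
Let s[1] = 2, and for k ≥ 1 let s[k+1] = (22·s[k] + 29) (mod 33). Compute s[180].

Listing terms: s[1] = 2; s[2] = 7; s[3] = 18; s[4] = 29; s[5] = 7.
Since s[5] = s[2] = 7, the sequence is eventually periodic: after a pre-period of length 1 it cycles with period 3.
For k ≥ 2, s[k] depends only on (k - 2) mod 3. (180 - 2) mod 3 = 1, so s[180] = s[3] = 18.

18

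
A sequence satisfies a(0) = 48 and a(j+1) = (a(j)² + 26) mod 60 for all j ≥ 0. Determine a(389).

26

a(0) = 48; a(1) = 50; a(2) = 6; a(3) = 2; a(4) = 30; a(5) = 26; a(6) = 42; a(7) = 50.
Since a(7) = a(1) = 50, the sequence is eventually periodic: after a pre-period of length 1 it cycles with period 6.
For j ≥ 1, a(j) depends only on (j - 1) mod 6. (389 - 1) mod 6 = 4, so a(389) = a(5) = 26.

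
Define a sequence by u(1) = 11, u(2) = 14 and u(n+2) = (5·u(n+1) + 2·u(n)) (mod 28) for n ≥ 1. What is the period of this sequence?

48

Computing terms: u(1) = 11; u(2) = 14; u(3) = 8; u(4) = 12; u(5) = 20; u(6) = 12; u(7) = 16; u(8) = 20; u(9) = 20; u(10) = 0; u(11) = 12; u(12) = 4; u(13) = 16; u(14) = 4; u(15) = 24; u(16) = 16; u(17) = 16; u(18) = 0; u(19) = 4; u(20) = 20; u(21) = 24; u(22) = 20; u(23) = 8; u(24) = 24; u(25) = 24; u(26) = 0; u(27) = 20; u(28) = 16; u(29) = 8; u(30) = 16; u(31) = 12; u(32) = 8; u(33) = 8; u(34) = 0; u(35) = 16; u(36) = 24; u(37) = 12; u(38) = 24; u(39) = 4; u(40) = 12; u(41) = 12; u(42) = 0; u(43) = 24; u(44) = 8; u(45) = 4; u(46) = 8; u(47) = 20; u(48) = 4; u(49) = 4; u(50) = 0; u(51) = 8; u(52) = 12.
Since (u(51), u(52)) = (u(3), u(4)) = (8, 12) (two consecutive terms determine the rest), the sequence is eventually periodic: after a pre-period of length 2 it cycles with period 48.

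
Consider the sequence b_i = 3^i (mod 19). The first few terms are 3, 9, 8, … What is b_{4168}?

16

Computing terms: b_1 = 3; b_2 = 9; b_3 = 8; b_4 = 5; b_5 = 15; b_6 = 7; b_7 = 2; b_8 = 6; b_9 = 18; b_{10} = 16; b_{11} = 10; b_{12} = 11; b_{13} = 14; b_{14} = 4; b_{15} = 12; b_{16} = 17; b_{17} = 13; b_{18} = 1; b_{19} = 3.
Since b_{19} = b_1 = 3, the sequence is periodic with period 18.
So b_{4168} = b_{1 + ((4168-1) mod 18)} = b_{10} = 16.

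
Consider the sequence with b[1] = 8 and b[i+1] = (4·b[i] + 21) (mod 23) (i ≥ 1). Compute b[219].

Listing terms: b[1] = 8, b[2] = 7, b[3] = 3, b[4] = 10, b[5] = 15, b[6] = 12, b[7] = 0, b[8] = 21, b[9] = 13, b[10] = 4, b[11] = 14, b[12] = 8.
The sequence repeats with period 11.
So b[219] = b[1 + ((219-1) mod 11)] = b[10] = 4.

4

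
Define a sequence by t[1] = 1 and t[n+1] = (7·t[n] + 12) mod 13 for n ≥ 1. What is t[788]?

3

t[1] = 1; t[2] = 6; t[3] = 2; t[4] = 0; t[5] = 12; t[6] = 5; t[7] = 8; t[8] = 3; t[9] = 7; t[10] = 9; t[11] = 10; t[12] = 4; t[13] = 1.
Since t[13] = t[1] = 1, the sequence is periodic with period 12.
(788 - 1) mod 12 = 7, so t[788] = t[8] = 3.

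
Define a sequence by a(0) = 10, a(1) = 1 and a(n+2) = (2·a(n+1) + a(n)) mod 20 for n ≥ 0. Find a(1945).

We have a(0) = 10; a(1) = 1; a(2) = 12; a(3) = 5; a(4) = 2; a(5) = 9; a(6) = 0; a(7) = 9; a(8) = 18; a(9) = 5; a(10) = 8; a(11) = 1; a(12) = 10; a(13) = 1.
Since (a(12), a(13)) = (a(0), a(1)) = (10, 1) (two consecutive terms determine the rest), the sequence is periodic with period 12.
(1945 - 0) mod 12 = 1, so a(1945) = a(1) = 1.

1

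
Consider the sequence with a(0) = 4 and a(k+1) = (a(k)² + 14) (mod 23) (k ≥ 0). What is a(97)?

Computing terms: a(0) = 4, a(1) = 7, a(2) = 17, a(3) = 4.
Since a(3) = a(0) = 4, the sequence is periodic with period 3.
(97 - 0) mod 3 = 1, so a(97) = a(1) = 7.

7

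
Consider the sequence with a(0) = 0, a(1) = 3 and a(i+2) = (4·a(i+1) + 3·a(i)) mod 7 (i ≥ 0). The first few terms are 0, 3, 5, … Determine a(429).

3

We have a(0) = 0; a(1) = 3; a(2) = 5; a(3) = 1; a(4) = 5; a(5) = 2; a(6) = 2; a(7) = 0; a(8) = 6; a(9) = 3; a(10) = 2; a(11) = 3; a(12) = 4; a(13) = 4; a(14) = 0; a(15) = 5; a(16) = 6; a(17) = 4; a(18) = 6; a(19) = 1; a(20) = 1; a(21) = 0; a(22) = 3.
Since (a(21), a(22)) = (a(0), a(1)) = (0, 3) (two consecutive terms determine the rest), the sequence is periodic with period 21.
So a(429) = a(0 + ((429-0) mod 21)) = a(9) = 3.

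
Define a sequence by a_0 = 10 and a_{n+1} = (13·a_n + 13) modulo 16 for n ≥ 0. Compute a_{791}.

9

Listing terms: a_0 = 10, a_1 = 15, a_2 = 0, a_3 = 13, a_4 = 6, a_5 = 11, a_6 = 12, a_7 = 9, a_8 = 2, a_9 = 7, a_{10} = 8, a_{11} = 5, a_{12} = 14, a_{13} = 3, a_{14} = 4, a_{15} = 1, a_{16} = 10.
Since a_{16} = a_0 = 10, the sequence is periodic with period 16.
So a_{791} = a_{0 + ((791-0) mod 16)} = a_7 = 9.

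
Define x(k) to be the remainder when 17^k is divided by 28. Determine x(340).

25

x(0) = 1,  x(1) = 17,  x(2) = 9,  x(3) = 13,  x(4) = 25,  x(5) = 5,  x(6) = 1.
Since x(6) = x(0) = 1, the sequence is periodic with period 6.
So x(340) = x(0 + ((340-0) mod 6)) = x(4) = 25.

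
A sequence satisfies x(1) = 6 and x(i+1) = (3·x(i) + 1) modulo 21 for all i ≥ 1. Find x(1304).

x(1) = 6, x(2) = 19, x(3) = 16, x(4) = 7, x(5) = 1, x(6) = 4, x(7) = 13, x(8) = 19.
Since x(8) = x(2) = 19, the sequence is eventually periodic: after a pre-period of length 1 it cycles with period 6.
For i ≥ 2, x(i) depends only on (i - 2) mod 6. (1304 - 2) mod 6 = 0, so x(1304) = x(2) = 19.

19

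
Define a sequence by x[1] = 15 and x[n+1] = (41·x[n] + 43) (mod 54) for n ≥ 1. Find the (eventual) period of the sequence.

We have x[1] = 15; x[2] = 10; x[3] = 21; x[4] = 40; x[5] = 9; x[6] = 34; x[7] = 33; x[8] = 46; x[9] = 39; x[10] = 22; x[11] = 27; x[12] = 16; x[13] = 51; x[14] = 28; x[15] = 3; x[16] = 4; x[17] = 45; x[18] = 52; x[19] = 15.
The sequence repeats with period 18.

18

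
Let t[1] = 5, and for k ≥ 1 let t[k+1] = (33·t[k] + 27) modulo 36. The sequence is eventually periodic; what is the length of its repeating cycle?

Computing terms: t[1] = 5; t[2] = 12; t[3] = 27; t[4] = 18; t[5] = 9; t[6] = 0; t[7] = 27.
Since t[7] = t[3] = 27, the sequence is eventually periodic: after a pre-period of length 2 it cycles with period 4.

4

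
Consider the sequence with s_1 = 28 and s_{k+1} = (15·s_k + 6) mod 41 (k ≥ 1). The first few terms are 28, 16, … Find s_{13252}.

s_1 = 28, s_2 = 16, s_3 = 0, s_4 = 6, s_5 = 14, s_6 = 11, s_7 = 7, s_8 = 29, s_9 = 31, s_{10} = 20, s_{11} = 19, s_{12} = 4, s_{13} = 25, s_{14} = 12, s_{15} = 22, s_{16} = 8, s_{17} = 3, s_{18} = 10, s_{19} = 33, s_{20} = 9, s_{21} = 18, s_{22} = 30, s_{23} = 5, s_{24} = 40, s_{25} = 32, s_{26} = 35, s_{27} = 39, s_{28} = 17, s_{29} = 15, s_{30} = 26, s_{31} = 27, s_{32} = 1, s_{33} = 21, s_{34} = 34, s_{35} = 24, s_{36} = 38, s_{37} = 2, s_{38} = 36, s_{39} = 13, s_{40} = 37, s_{41} = 28.
Since s_{41} = s_1 = 28, the sequence is periodic with period 40.
(13252 - 1) mod 40 = 11, so s_{13252} = s_{12} = 4.

4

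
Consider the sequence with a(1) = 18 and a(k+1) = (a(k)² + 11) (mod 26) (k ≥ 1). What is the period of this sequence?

We have a(1) = 18, a(2) = 23, a(3) = 20, a(4) = 21, a(5) = 10, a(6) = 7, a(7) = 8, a(8) = 23.
Since a(8) = a(2) = 23, the sequence is eventually periodic: after a pre-period of length 1 it cycles with period 6.

6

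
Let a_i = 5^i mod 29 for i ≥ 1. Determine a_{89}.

22

Computing terms: a_1 = 5; a_2 = 25; a_3 = 9; a_4 = 16; a_5 = 22; a_6 = 23; a_7 = 28; a_8 = 24; a_9 = 4; a_{10} = 20; a_{11} = 13; a_{12} = 7; a_{13} = 6; a_{14} = 1; a_{15} = 5.
The sequence repeats with period 14.
So a_{89} = a_{1 + ((89-1) mod 14)} = a_5 = 22.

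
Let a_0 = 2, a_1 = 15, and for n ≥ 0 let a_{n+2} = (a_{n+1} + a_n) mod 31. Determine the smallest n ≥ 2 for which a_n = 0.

Listing terms: a_0 = 2, a_1 = 15, a_2 = 17, a_3 = 1, a_4 = 18, a_5 = 19, a_6 = 6, a_7 = 25, a_8 = 0, a_9 = 25, a_{10} = 25, a_{11} = 19, a_{12} = 13, a_{13} = 1, a_{14} = 14, a_{15} = 15, a_{16} = 29, a_{17} = 13, a_{18} = 11, a_{19} = 24, a_{20} = 4, a_{21} = 28, a_{22} = 1, a_{23} = 29, a_{24} = 30, a_{25} = 28, a_{26} = 27, a_{27} = 24, a_{28} = 20, a_{29} = 13, a_{30} = 2, a_{31} = 15.
The sequence repeats with period 30.
The value 0 first appears (with n ≥ 2) at a_8.

8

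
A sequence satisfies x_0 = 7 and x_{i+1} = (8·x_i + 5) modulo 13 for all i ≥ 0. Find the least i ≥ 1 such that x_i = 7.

4

Listing terms: x_0 = 7; x_1 = 9; x_2 = 12; x_3 = 10; x_4 = 7.
The sequence repeats with period 4.
The value 7 next appears (with i ≥ 1) at x_4.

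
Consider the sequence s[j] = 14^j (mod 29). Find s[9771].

Computing terms: s[1] = 14,  s[2] = 22,  s[3] = 18,  s[4] = 20,  s[5] = 19,  s[6] = 5,  s[7] = 12,  s[8] = 23,  s[9] = 3,  s[10] = 13,  s[11] = 8,  s[12] = 25,  s[13] = 2,  s[14] = 28,  s[15] = 15,  s[16] = 7,  s[17] = 11,  s[18] = 9,  s[19] = 10,  s[20] = 24,  s[21] = 17,  s[22] = 6,  s[23] = 26,  s[24] = 16,  s[25] = 21,  s[26] = 4,  s[27] = 27,  s[28] = 1,  s[29] = 14.
The sequence repeats with period 28.
(9771 - 1) mod 28 = 26, so s[9771] = s[27] = 27.

27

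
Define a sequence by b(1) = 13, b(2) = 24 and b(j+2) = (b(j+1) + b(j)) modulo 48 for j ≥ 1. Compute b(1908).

19

We have b(1) = 13, b(2) = 24, b(3) = 37, b(4) = 13, b(5) = 2, b(6) = 15, b(7) = 17, b(8) = 32, b(9) = 1, b(10) = 33, b(11) = 34, b(12) = 19, b(13) = 5, b(14) = 24, b(15) = 29, b(16) = 5, b(17) = 34, b(18) = 39, b(19) = 25, b(20) = 16, b(21) = 41, b(22) = 9, b(23) = 2, b(24) = 11, b(25) = 13, b(26) = 24.
Since (b(25), b(26)) = (b(1), b(2)) = (13, 24) (two consecutive terms determine the rest), the sequence is periodic with period 24.
(1908 - 1) mod 24 = 11, so b(1908) = b(12) = 19.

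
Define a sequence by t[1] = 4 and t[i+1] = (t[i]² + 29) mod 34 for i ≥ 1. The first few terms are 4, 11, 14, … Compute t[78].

31

Listing terms: t[1] = 4, t[2] = 11, t[3] = 14, t[4] = 21, t[5] = 28, t[6] = 31, t[7] = 4.
The sequence repeats with period 6.
(78 - 1) mod 6 = 5, so t[78] = t[6] = 31.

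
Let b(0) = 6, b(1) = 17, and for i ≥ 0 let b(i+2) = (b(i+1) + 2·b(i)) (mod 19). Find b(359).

Listing terms: b(0) = 6; b(1) = 17; b(2) = 10; b(3) = 6; b(4) = 7; b(5) = 0; b(6) = 14; b(7) = 14; b(8) = 4; b(9) = 13; b(10) = 2; b(11) = 9; b(12) = 13; b(13) = 12; b(14) = 0; b(15) = 5; b(16) = 5; b(17) = 15; b(18) = 6; b(19) = 17.
The sequence repeats with period 18.
(359 - 0) mod 18 = 17, so b(359) = b(17) = 15.

15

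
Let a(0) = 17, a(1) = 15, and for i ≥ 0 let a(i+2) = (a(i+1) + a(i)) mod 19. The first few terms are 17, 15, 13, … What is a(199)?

Listing terms: a(0) = 17; a(1) = 15; a(2) = 13; a(3) = 9; a(4) = 3; a(5) = 12; a(6) = 15; a(7) = 8; a(8) = 4; a(9) = 12; a(10) = 16; a(11) = 9; a(12) = 6; a(13) = 15; a(14) = 2; a(15) = 17; a(16) = 0; a(17) = 17; a(18) = 17; a(19) = 15.
Since (a(18), a(19)) = (a(0), a(1)) = (17, 15) (two consecutive terms determine the rest), the sequence is periodic with period 18.
(199 - 0) mod 18 = 1, so a(199) = a(1) = 15.

15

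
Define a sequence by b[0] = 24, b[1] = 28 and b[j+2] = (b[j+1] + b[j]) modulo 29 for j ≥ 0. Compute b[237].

b[0] = 24,  b[1] = 28,  b[2] = 23,  b[3] = 22,  b[4] = 16,  b[5] = 9,  b[6] = 25,  b[7] = 5,  b[8] = 1,  b[9] = 6,  b[10] = 7,  b[11] = 13,  b[12] = 20,  b[13] = 4,  b[14] = 24,  b[15] = 28.
Since (b[14], b[15]) = (b[0], b[1]) = (24, 28) (two consecutive terms determine the rest), the sequence is periodic with period 14.
(237 - 0) mod 14 = 13, so b[237] = b[13] = 4.

4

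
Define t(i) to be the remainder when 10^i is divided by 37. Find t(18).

t(0) = 1, t(1) = 10, t(2) = 26, t(3) = 1.
The sequence repeats with period 3.
(18 - 0) mod 3 = 0, so t(18) = t(0) = 1.

1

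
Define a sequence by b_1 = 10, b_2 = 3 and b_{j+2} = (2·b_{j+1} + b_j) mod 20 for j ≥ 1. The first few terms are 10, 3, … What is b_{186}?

7

Listing terms: b_1 = 10, b_2 = 3, b_3 = 16, b_4 = 15, b_5 = 6, b_6 = 7, b_7 = 0, b_8 = 7, b_9 = 14, b_{10} = 15, b_{11} = 4, b_{12} = 3, b_{13} = 10, b_{14} = 3.
The sequence repeats with period 12.
(186 - 1) mod 12 = 5, so b_{186} = b_6 = 7.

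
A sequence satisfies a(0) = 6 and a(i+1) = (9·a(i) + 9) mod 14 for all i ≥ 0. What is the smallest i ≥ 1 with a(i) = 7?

1

Listing terms: a(0) = 6,  a(1) = 7,  a(2) = 2,  a(3) = 13,  a(4) = 0,  a(5) = 9,  a(6) = 6.
Since a(6) = a(0) = 6, the sequence is periodic with period 6.
The value 7 first appears (with i ≥ 1) at a(1).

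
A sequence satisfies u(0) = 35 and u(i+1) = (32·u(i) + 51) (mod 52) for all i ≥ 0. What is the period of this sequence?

Listing terms: u(0) = 35; u(1) = 27; u(2) = 31; u(3) = 3; u(4) = 43; u(5) = 23; u(6) = 7; u(7) = 15; u(8) = 11; u(9) = 39; u(10) = 51; u(11) = 19; u(12) = 35.
The sequence repeats with period 12.

12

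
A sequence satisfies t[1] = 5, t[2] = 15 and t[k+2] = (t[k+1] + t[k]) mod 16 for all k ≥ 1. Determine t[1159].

t[1] = 5,  t[2] = 15,  t[3] = 4,  t[4] = 3,  t[5] = 7,  t[6] = 10,  t[7] = 1,  t[8] = 11,  t[9] = 12,  t[10] = 7,  t[11] = 3,  t[12] = 10,  t[13] = 13,  t[14] = 7,  t[15] = 4,  t[16] = 11,  t[17] = 15,  t[18] = 10,  t[19] = 9,  t[20] = 3,  t[21] = 12,  t[22] = 15,  t[23] = 11,  t[24] = 10,  t[25] = 5,  t[26] = 15.
Since (t[25], t[26]) = (t[1], t[2]) = (5, 15) (two consecutive terms determine the rest), the sequence is periodic with period 24.
(1159 - 1) mod 24 = 6, so t[1159] = t[7] = 1.

1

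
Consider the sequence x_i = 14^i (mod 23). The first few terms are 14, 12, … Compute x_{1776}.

x_1 = 14; x_2 = 12; x_3 = 7; x_4 = 6; x_5 = 15; x_6 = 3; x_7 = 19; x_8 = 13; x_9 = 21; x_{10} = 18; x_{11} = 22; x_{12} = 9; x_{13} = 11; x_{14} = 16; x_{15} = 17; x_{16} = 8; x_{17} = 20; x_{18} = 4; x_{19} = 10; x_{20} = 2; x_{21} = 5; x_{22} = 1; x_{23} = 14.
The sequence repeats with period 22.
So x_{1776} = x_{1 + ((1776-1) mod 22)} = x_{16} = 8.

8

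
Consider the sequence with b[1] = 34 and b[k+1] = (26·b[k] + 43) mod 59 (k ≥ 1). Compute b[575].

35

Computing terms: b[1] = 34,  b[2] = 42,  b[3] = 14,  b[4] = 53,  b[5] = 5,  b[6] = 55,  b[7] = 57,  b[8] = 50,  b[9] = 45,  b[10] = 33,  b[11] = 16,  b[12] = 46,  b[13] = 0,  b[14] = 43,  b[15] = 40,  b[16] = 21,  b[17] = 58,  b[18] = 17,  b[19] = 13,  b[20] = 27,  b[21] = 37,  b[22] = 2,  b[23] = 36,  b[24] = 35,  b[25] = 9,  b[26] = 41,  b[27] = 47,  b[28] = 26,  b[29] = 11,  b[30] = 34.
Since b[30] = b[1] = 34, the sequence is periodic with period 29.
So b[575] = b[1 + ((575-1) mod 29)] = b[24] = 35.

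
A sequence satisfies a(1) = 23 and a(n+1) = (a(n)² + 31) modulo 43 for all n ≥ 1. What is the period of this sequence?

Computing terms: a(1) = 23; a(2) = 1; a(3) = 32; a(4) = 23.
Since a(4) = a(1) = 23, the sequence is periodic with period 3.

3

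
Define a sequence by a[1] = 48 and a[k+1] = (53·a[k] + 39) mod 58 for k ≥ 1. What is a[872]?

a[1] = 48; a[2] = 31; a[3] = 0; a[4] = 39; a[5] = 18; a[6] = 7; a[7] = 4; a[8] = 19; a[9] = 2; a[10] = 29; a[11] = 10; a[12] = 47; a[13] = 36; a[14] = 33; a[15] = 48.
The sequence repeats with period 14.
(872 - 1) mod 14 = 3, so a[872] = a[4] = 39.

39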